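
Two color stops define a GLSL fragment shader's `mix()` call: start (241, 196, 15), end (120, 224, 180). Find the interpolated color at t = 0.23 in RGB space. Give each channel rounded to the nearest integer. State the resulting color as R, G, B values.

R = 241 + 0.23 × (120 − 241) = 241 + 0.23 × -121 = 213.17 → 213
G = 196 + 0.23 × (224 − 196) = 196 + 0.23 × 28 = 202.44 → 202
B = 15 + 0.23 × (180 − 15) = 15 + 0.23 × 165 = 52.95 → 53

(213, 202, 53)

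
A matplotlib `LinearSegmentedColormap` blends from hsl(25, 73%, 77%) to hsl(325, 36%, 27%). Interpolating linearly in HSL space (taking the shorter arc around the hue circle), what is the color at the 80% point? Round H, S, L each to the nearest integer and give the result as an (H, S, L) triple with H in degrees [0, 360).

Hue: 325 − 25 = 300°, but |300| > 180 so the shorter arc goes the other way: Δh = 300 − 360 = -60°.
H = 25 + 0.8 × (-60) = -23 → -23 → -23 mod 360 = 337°
S = 73 + 0.8 × (36 − 73) = 43.4 → 43%
L = 77 + 0.8 × (27 − 77) = 37 → 37%

(337, 43, 37)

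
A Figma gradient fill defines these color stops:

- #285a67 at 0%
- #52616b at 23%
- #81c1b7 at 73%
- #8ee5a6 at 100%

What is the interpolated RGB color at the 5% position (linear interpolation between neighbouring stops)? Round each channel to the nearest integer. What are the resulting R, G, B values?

(49, 92, 104)

5% lies between the 0% and 23% stops, so the local fraction is t = (5 − 0)/(23 − 0) = 5/23 ≈ 0.2174.
#285a67 → (40, 90, 103); #52616b → (82, 97, 107).
R = 40 + 0.2174 × (82 − 40) = 49.131 → 49
G = 90 + 0.2174 × (97 − 90) = 91.522 → 92
B = 103 + 0.2174 × (107 − 103) = 103.87 → 104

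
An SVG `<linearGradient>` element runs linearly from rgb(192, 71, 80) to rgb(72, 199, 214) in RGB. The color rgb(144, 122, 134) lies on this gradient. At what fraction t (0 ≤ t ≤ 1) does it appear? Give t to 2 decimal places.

Invert the lerp on the B channel (largest span, 134): t = (134 − 80) / (214 − 80) = 54/134 = 0.40299.
Check on R: (144 − 192)/(72 − 192) = 0.4 ✓

0.40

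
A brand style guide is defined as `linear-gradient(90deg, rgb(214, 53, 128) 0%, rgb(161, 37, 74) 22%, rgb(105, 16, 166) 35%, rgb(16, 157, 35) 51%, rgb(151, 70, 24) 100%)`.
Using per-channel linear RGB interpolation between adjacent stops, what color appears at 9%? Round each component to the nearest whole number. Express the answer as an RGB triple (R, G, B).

(192, 46, 106)

9% lies between the 0% and 22% stops, so the local fraction is t = (9 − 0)/(22 − 0) = 9/22 ≈ 0.4091.
R = 214 + 0.4091 × (161 − 214) = 192.318 → 192
G = 53 + 0.4091 × (37 − 53) = 46.454 → 46
B = 128 + 0.4091 × (74 − 128) = 105.909 → 106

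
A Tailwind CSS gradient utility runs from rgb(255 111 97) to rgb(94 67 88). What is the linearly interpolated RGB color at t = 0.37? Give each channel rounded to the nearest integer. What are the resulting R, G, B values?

R = 255 + 0.37 × (94 − 255) = 255 + 0.37 × -161 = 195.43 → 195
G = 111 + 0.37 × (67 − 111) = 111 + 0.37 × -44 = 94.72 → 95
B = 97 + 0.37 × (88 − 97) = 97 + 0.37 × -9 = 93.67 → 94

(195, 95, 94)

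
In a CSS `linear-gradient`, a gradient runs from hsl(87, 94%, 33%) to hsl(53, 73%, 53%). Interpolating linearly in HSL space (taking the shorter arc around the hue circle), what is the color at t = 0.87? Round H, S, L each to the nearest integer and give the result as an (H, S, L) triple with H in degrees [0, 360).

Hue arc: Δh = 53 − 87 = -34° (|Δh| ≤ 180, already the shorter path).
H = 87 + 0.87 × (-34) = 57.42 → 57°
S = 94 + 0.87 × (73 − 94) = 75.73 → 76%
L = 33 + 0.87 × (53 − 33) = 50.4 → 50%

(57, 76, 50)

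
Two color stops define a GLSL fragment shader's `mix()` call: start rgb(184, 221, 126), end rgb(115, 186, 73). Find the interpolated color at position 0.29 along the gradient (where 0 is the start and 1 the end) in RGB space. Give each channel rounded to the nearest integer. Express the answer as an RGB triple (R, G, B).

R = 184 + 0.29 × (115 − 184) = 184 + 0.29 × -69 = 163.99 → 164
G = 221 + 0.29 × (186 − 221) = 221 + 0.29 × -35 = 210.85 → 211
B = 126 + 0.29 × (73 − 126) = 126 + 0.29 × -53 = 110.63 → 111

(164, 211, 111)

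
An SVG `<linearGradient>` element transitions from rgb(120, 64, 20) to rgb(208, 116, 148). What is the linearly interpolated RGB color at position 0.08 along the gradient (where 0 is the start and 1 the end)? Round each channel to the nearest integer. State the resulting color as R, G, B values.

R = 120 + 0.08 × (208 − 120) = 120 + 0.08 × 88 = 127.04 → 127
G = 64 + 0.08 × (116 − 64) = 64 + 0.08 × 52 = 68.16 → 68
B = 20 + 0.08 × (148 − 20) = 20 + 0.08 × 128 = 30.24 → 30

(127, 68, 30)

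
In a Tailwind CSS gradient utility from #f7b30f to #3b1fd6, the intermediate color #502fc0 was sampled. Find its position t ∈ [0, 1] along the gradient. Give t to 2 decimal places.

0.89

Invert the lerp on the B channel (largest span, 199): t = (192 − 15) / (214 − 15) = 177/199 = 0.88945.
Check on R: (80 − 247)/(59 − 247) = 0.8883 ✓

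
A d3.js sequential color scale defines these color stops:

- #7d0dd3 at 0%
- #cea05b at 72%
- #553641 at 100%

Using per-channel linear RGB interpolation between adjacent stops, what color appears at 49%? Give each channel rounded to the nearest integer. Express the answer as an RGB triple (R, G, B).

49% lies between the 0% and 72% stops, so the local fraction is t = (49 − 0)/(72 − 0) = 49/72 ≈ 0.6806.
#7d0dd3 → (125, 13, 211); #cea05b → (206, 160, 91).
R = 125 + 0.6806 × (206 − 125) = 180.129 → 180
G = 13 + 0.6806 × (160 − 13) = 113.048 → 113
B = 211 + 0.6806 × (91 − 211) = 129.328 → 129

(180, 113, 129)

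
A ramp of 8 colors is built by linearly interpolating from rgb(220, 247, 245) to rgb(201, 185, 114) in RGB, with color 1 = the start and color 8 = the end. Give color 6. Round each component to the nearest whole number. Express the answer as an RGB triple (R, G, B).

With 8 swatches and endpoints inclusive, swatch 6 sits at t = (6 − 1)/(8 − 1) = 5/7 ≈ 0.7143.
R = 220 + 0.7143 × (201 − 220) = 206.428 → 206
G = 247 + 0.7143 × (185 − 247) = 202.713 → 203
B = 245 + 0.7143 × (114 − 245) = 151.427 → 151

(206, 203, 151)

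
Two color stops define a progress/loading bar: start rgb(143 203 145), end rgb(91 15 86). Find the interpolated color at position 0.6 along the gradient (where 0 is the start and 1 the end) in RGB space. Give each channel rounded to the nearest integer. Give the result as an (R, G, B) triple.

(112, 90, 110)

R = 143 + 0.6 × (91 − 143) = 143 + 0.6 × -52 = 111.8 → 112
G = 203 + 0.6 × (15 − 203) = 203 + 0.6 × -188 = 90.2 → 90
B = 145 + 0.6 × (86 − 145) = 145 + 0.6 × -59 = 109.6 → 110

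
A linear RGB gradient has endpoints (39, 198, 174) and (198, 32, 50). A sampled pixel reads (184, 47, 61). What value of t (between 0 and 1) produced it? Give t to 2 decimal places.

Invert the lerp on the G channel (largest span, 166): t = (47 − 198) / (32 − 198) = -151/-166 = 0.90964.
Check on R: (184 − 39)/(198 − 39) = 0.9119 ✓

0.91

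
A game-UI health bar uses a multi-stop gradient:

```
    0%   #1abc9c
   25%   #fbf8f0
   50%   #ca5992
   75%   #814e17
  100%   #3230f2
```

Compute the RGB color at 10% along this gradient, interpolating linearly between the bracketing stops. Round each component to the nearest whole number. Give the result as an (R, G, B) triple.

(116, 212, 190)

10% lies between the 0% and 25% stops, so the local fraction is t = (10 − 0)/(25 − 0) = 10/25 ≈ 0.4.
#1abc9c → (26, 188, 156); #fbf8f0 → (251, 248, 240).
R = 26 + 0.4 × (251 − 26) = 116 → 116
G = 188 + 0.4 × (248 − 188) = 212 → 212
B = 156 + 0.4 × (240 − 156) = 189.6 → 190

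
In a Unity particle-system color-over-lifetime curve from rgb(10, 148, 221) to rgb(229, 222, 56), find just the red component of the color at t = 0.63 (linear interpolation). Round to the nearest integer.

R = 10 + 0.63 × (229 − 10) = 147.97 → 148

148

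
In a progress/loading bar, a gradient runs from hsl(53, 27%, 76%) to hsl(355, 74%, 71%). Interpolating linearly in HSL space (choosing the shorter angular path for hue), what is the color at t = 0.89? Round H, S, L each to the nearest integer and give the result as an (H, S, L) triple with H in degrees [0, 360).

(1, 69, 72)

Hue: 355 − 53 = 302°, but |302| > 180 so the shorter arc goes the other way: Δh = 302 − 360 = -58°.
H = 53 + 0.89 × (-58) = 1.38 → 1°
S = 27 + 0.89 × (74 − 27) = 68.83 → 69%
L = 76 + 0.89 × (71 − 76) = 71.55 → 72%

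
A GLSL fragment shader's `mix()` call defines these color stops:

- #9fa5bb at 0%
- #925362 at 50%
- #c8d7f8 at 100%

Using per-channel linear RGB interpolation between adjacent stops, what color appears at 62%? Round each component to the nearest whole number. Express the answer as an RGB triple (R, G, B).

62% lies between the 50% and 100% stops, so the local fraction is t = (62 − 50)/(100 − 50) = 12/50 ≈ 0.24.
#925362 → (146, 83, 98); #c8d7f8 → (200, 215, 248).
R = 146 + 0.24 × (200 − 146) = 158.96 → 159
G = 83 + 0.24 × (215 − 83) = 114.68 → 115
B = 98 + 0.24 × (248 − 98) = 134 → 134

(159, 115, 134)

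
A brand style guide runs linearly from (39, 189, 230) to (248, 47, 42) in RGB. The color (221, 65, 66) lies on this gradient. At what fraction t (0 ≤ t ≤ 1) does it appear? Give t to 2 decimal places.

Invert the lerp on the R channel (largest span, 209): t = (221 − 39) / (248 − 39) = 182/209 = 0.87081.
Check on G: (65 − 189)/(47 − 189) = 0.8732 ✓

0.87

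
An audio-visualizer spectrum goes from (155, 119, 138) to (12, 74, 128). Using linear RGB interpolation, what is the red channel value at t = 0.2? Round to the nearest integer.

126

R = 155 + 0.2 × (12 − 155) = 126.4 → 126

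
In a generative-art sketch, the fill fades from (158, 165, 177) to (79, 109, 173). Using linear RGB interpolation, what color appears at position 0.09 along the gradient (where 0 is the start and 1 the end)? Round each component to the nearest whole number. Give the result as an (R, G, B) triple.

R = 158 + 0.09 × (79 − 158) = 158 + 0.09 × -79 = 150.89 → 151
G = 165 + 0.09 × (109 − 165) = 165 + 0.09 × -56 = 159.96 → 160
B = 177 + 0.09 × (173 − 177) = 177 + 0.09 × -4 = 176.64 → 177
So the blended color is (151, 160, 177), about #97a0b1.

(151, 160, 177)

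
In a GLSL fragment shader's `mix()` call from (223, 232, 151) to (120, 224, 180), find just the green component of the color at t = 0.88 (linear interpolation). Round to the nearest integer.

G = 232 + 0.88 × (224 − 232) = 224.96 → 225

225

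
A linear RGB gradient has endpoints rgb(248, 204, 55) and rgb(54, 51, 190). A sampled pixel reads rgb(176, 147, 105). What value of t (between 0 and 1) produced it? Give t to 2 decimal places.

Invert the lerp on the R channel (largest span, 194): t = (176 − 248) / (54 − 248) = -72/-194 = 0.37113.
Check on G: (147 − 204)/(51 − 204) = 0.3725 ✓

0.37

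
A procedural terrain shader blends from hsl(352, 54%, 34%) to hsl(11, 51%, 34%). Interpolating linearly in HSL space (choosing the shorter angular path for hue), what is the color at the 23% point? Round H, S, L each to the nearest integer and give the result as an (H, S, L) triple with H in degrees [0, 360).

(356, 53, 34)

Hue: 11 − 352 = -341°, but |-341| > 180 so the shorter arc goes the other way: Δh = -341 + 360 = 19°.
H = 352 + 0.23 × (19) = 356.37 → 356°
S = 54 + 0.23 × (51 − 54) = 53.31 → 53%
L = 34 + 0.23 × (34 − 34) = 34 → 34%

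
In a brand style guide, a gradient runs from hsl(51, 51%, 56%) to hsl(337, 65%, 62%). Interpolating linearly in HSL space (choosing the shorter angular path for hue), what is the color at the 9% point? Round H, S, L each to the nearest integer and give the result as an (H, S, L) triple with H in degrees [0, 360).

(44, 52, 57)

Hue: 337 − 51 = 286°, but |286| > 180 so the shorter arc goes the other way: Δh = 286 − 360 = -74°.
H = 51 + 0.09 × (-74) = 44.34 → 44°
S = 51 + 0.09 × (65 − 51) = 52.26 → 52%
L = 56 + 0.09 × (62 − 56) = 56.54 → 57%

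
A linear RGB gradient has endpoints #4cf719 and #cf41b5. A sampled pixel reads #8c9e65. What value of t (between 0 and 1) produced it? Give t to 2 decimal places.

Invert the lerp on the G channel (largest span, 182): t = (158 − 247) / (65 − 247) = -89/-182 = 0.48901.
Check on R: (140 − 76)/(207 − 76) = 0.4885 ✓

0.49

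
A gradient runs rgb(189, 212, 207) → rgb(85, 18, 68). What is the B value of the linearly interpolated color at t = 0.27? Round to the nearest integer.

B = 207 + 0.27 × (68 − 207) = 169.47 → 169

169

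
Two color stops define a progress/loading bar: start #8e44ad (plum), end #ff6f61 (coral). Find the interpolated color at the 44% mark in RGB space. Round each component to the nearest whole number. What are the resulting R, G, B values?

#8e44ad → (142, 68, 173); #ff6f61 → (255, 111, 97).
44% corresponds to t = 0.44.
R = 142 + 0.44 × (255 − 142) = 142 + 0.44 × 113 = 191.72 → 192
G = 68 + 0.44 × (111 − 68) = 68 + 0.44 × 43 = 86.92 → 87
B = 173 + 0.44 × (97 − 173) = 173 + 0.44 × -76 = 139.56 → 140
So the blended color is (192, 87, 140), about #c0578c.

(192, 87, 140)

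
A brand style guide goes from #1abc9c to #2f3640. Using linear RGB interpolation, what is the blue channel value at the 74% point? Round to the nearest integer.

88

B₁ = 156 (from #1abc9c), B₂ = 64 (from #2f3640).
B = 156 + 0.74 × (64 − 156) = 87.92 → 88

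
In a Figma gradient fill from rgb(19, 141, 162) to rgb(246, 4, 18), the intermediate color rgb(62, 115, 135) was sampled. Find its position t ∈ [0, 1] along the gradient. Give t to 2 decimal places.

0.19

Invert the lerp on the R channel (largest span, 227): t = (62 − 19) / (246 − 19) = 43/227 = 0.18943.
Check on G: (115 − 141)/(4 − 141) = 0.1898 ✓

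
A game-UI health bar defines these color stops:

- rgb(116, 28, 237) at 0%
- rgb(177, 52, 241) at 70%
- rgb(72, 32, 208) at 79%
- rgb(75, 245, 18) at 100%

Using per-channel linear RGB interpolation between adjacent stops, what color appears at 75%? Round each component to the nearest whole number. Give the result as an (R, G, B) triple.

75% lies between the 70% and 79% stops, so the local fraction is t = (75 − 70)/(79 − 70) = 5/9 ≈ 0.5556.
R = 177 + 0.5556 × (72 − 177) = 118.662 → 119
G = 52 + 0.5556 × (32 − 52) = 40.888 → 41
B = 241 + 0.5556 × (208 − 241) = 222.665 → 223

(119, 41, 223)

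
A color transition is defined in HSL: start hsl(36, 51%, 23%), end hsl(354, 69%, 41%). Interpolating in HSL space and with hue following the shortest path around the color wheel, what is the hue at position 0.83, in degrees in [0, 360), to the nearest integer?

Hue: 354 − 36 = 318°, but |318| > 180 so the shorter arc goes the other way: Δh = 318 − 360 = -42°.
H = 36 + 0.83 × (-42) = 1.14 → 1°

1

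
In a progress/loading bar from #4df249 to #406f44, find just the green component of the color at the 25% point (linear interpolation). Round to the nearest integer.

G₁ = 242 (from #4df249), G₂ = 111 (from #406f44).
G = 242 + 0.25 × (111 − 242) = 209.25 → 209

209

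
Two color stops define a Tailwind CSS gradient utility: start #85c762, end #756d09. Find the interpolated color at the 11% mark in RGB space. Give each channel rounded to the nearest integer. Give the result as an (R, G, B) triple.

#85c762 → (133, 199, 98); #756d09 → (117, 109, 9).
11% corresponds to t = 0.11.
R = 133 + 0.11 × (117 − 133) = 133 + 0.11 × -16 = 131.24 → 131
G = 199 + 0.11 × (109 − 199) = 199 + 0.11 × -90 = 189.1 → 189
B = 98 + 0.11 × (9 − 98) = 98 + 0.11 × -89 = 88.21 → 88

(131, 189, 88)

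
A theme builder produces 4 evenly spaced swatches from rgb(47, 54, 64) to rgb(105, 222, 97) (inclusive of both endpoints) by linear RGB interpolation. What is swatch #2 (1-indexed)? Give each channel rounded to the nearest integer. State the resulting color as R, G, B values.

(66, 110, 75)

With 4 swatches and endpoints inclusive, swatch 2 sits at t = (2 − 1)/(4 − 1) = 1/3 ≈ 0.3333.
R = 47 + 0.3333 × (105 − 47) = 66.331 → 66
G = 54 + 0.3333 × (222 − 54) = 109.994 → 110
B = 64 + 0.3333 × (97 − 64) = 74.999 → 75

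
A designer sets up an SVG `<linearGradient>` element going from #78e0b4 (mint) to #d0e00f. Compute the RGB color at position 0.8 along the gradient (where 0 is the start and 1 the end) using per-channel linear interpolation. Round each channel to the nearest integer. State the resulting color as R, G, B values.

(190, 224, 48)

#78e0b4 → (120, 224, 180); #d0e00f → (208, 224, 15).
R = 120 + 0.8 × (208 − 120) = 120 + 0.8 × 88 = 190.4 → 190
G = 224 + 0.8 × (224 − 224) = 224 + 0.8 × 0 = 224 → 224
B = 180 + 0.8 × (15 − 180) = 180 + 0.8 × -165 = 48 → 48
So the blended color is (190, 224, 48), about #bee030.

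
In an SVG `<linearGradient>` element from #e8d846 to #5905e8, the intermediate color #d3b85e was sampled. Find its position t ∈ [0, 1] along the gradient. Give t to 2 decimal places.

0.15

Invert the lerp on the G channel (largest span, 211): t = (184 − 216) / (5 − 216) = -32/-211 = 0.15166.
Check on R: (211 − 232)/(89 − 232) = 0.1469 ✓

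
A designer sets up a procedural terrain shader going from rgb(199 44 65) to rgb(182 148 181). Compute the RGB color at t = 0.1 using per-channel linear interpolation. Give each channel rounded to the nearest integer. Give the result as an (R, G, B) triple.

(197, 54, 77)

R = 199 + 0.1 × (182 − 199) = 199 + 0.1 × -17 = 197.3 → 197
G = 44 + 0.1 × (148 − 44) = 44 + 0.1 × 104 = 54.4 → 54
B = 65 + 0.1 × (181 − 65) = 65 + 0.1 × 116 = 76.6 → 77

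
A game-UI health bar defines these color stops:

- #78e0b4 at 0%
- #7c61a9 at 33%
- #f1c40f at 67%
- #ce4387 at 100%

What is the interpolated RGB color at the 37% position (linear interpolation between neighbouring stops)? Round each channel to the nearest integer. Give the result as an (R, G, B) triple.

(138, 109, 151)

37% lies between the 33% and 67% stops, so the local fraction is t = (37 − 33)/(67 − 33) = 4/34 ≈ 0.1176.
#7c61a9 → (124, 97, 169); #f1c40f → (241, 196, 15).
R = 124 + 0.1176 × (241 − 124) = 137.759 → 138
G = 97 + 0.1176 × (196 − 97) = 108.642 → 109
B = 169 + 0.1176 × (15 − 169) = 150.89 → 151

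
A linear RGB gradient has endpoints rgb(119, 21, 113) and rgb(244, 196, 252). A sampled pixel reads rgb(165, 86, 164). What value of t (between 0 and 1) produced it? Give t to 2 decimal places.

Invert the lerp on the G channel (largest span, 175): t = (86 − 21) / (196 − 21) = 65/175 = 0.37143.
Check on R: (165 − 119)/(244 − 119) = 0.368 ✓

0.37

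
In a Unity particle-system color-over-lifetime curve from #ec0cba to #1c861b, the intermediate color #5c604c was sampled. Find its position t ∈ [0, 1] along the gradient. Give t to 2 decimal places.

Invert the lerp on the R channel (largest span, 208): t = (92 − 236) / (28 − 236) = -144/-208 = 0.69231.
Check on G: (96 − 12)/(134 − 12) = 0.6885 ✓

0.69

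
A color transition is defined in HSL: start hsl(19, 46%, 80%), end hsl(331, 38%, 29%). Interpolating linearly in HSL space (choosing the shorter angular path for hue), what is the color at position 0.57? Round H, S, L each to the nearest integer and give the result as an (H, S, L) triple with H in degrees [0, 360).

Hue: 331 − 19 = 312°, but |312| > 180 so the shorter arc goes the other way: Δh = 312 − 360 = -48°.
H = 19 + 0.57 × (-48) = -8.36 → -8 → -8 mod 360 = 352°
S = 46 + 0.57 × (38 − 46) = 41.44 → 41%
L = 80 + 0.57 × (29 − 80) = 50.93 → 51%

(352, 41, 51)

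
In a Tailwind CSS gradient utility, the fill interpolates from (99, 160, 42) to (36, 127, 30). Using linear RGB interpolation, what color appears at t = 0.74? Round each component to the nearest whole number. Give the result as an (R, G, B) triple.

(52, 136, 33)

R = 99 + 0.74 × (36 − 99) = 99 + 0.74 × -63 = 52.38 → 52
G = 160 + 0.74 × (127 − 160) = 160 + 0.74 × -33 = 135.58 → 136
B = 42 + 0.74 × (30 − 42) = 42 + 0.74 × -12 = 33.12 → 33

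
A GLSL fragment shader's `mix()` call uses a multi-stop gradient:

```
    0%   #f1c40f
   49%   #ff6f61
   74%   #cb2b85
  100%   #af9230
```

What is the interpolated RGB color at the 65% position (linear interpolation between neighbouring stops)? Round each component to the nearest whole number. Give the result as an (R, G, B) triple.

(222, 67, 120)

65% lies between the 49% and 74% stops, so the local fraction is t = (65 − 49)/(74 − 49) = 16/25 ≈ 0.64.
#ff6f61 → (255, 111, 97); #cb2b85 → (203, 43, 133).
R = 255 + 0.64 × (203 − 255) = 221.72 → 222
G = 111 + 0.64 × (43 − 111) = 67.48 → 67
B = 97 + 0.64 × (133 − 97) = 120.04 → 120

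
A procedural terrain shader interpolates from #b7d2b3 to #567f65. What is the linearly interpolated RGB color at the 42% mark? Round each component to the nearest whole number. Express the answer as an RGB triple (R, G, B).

(142, 175, 146)

#b7d2b3 → (183, 210, 179); #567f65 → (86, 127, 101).
42% corresponds to t = 0.42.
R = 183 + 0.42 × (86 − 183) = 183 + 0.42 × -97 = 142.26 → 142
G = 210 + 0.42 × (127 − 210) = 210 + 0.42 × -83 = 175.14 → 175
B = 179 + 0.42 × (101 − 179) = 179 + 0.42 × -78 = 146.24 → 146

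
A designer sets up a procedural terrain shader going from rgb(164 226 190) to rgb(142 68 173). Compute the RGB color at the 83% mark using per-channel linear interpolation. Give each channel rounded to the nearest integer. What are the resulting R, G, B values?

(146, 95, 176)

83% corresponds to t = 0.83.
R = 164 + 0.83 × (142 − 164) = 164 + 0.83 × -22 = 145.74 → 146
G = 226 + 0.83 × (68 − 226) = 226 + 0.83 × -158 = 94.86 → 95
B = 190 + 0.83 × (173 − 190) = 190 + 0.83 × -17 = 175.89 → 176
So the blended color is (146, 95, 176), about #925fb0.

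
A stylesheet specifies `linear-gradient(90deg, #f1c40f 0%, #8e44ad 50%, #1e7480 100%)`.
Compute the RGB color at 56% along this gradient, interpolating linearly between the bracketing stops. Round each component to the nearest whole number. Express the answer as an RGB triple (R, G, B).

56% lies between the 50% and 100% stops, so the local fraction is t = (56 − 50)/(100 − 50) = 6/50 ≈ 0.12.
#8e44ad → (142, 68, 173); #1e7480 → (30, 116, 128).
R = 142 + 0.12 × (30 − 142) = 128.56 → 129
G = 68 + 0.12 × (116 − 68) = 73.76 → 74
B = 173 + 0.12 × (128 − 173) = 167.6 → 168

(129, 74, 168)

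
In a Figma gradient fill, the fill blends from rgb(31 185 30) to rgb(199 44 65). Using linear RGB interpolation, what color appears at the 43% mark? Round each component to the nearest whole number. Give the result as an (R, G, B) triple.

(103, 124, 45)

43% corresponds to t = 0.43.
R = 31 + 0.43 × (199 − 31) = 31 + 0.43 × 168 = 103.24 → 103
G = 185 + 0.43 × (44 − 185) = 185 + 0.43 × -141 = 124.37 → 124
B = 30 + 0.43 × (65 − 30) = 30 + 0.43 × 35 = 45.05 → 45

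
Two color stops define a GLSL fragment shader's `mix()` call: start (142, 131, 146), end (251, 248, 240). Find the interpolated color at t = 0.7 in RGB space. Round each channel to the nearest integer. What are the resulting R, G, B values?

(218, 213, 212)

R = 142 + 0.7 × (251 − 142) = 142 + 0.7 × 109 = 218.3 → 218
G = 131 + 0.7 × (248 − 131) = 131 + 0.7 × 117 = 212.9 → 213
B = 146 + 0.7 × (240 − 146) = 146 + 0.7 × 94 = 211.8 → 212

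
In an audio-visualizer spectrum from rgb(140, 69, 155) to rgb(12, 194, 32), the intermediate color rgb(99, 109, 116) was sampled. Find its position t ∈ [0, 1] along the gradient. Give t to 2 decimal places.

0.32

Invert the lerp on the R channel (largest span, 128): t = (99 − 140) / (12 − 140) = -41/-128 = 0.32031.
Check on G: (109 − 69)/(194 − 69) = 0.32 ✓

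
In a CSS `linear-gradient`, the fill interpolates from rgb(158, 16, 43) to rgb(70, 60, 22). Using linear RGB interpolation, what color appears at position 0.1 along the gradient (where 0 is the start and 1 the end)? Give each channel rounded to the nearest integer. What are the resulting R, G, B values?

(149, 20, 41)

R = 158 + 0.1 × (70 − 158) = 158 + 0.1 × -88 = 149.2 → 149
G = 16 + 0.1 × (60 − 16) = 16 + 0.1 × 44 = 20.4 → 20
B = 43 + 0.1 × (22 − 43) = 43 + 0.1 × -21 = 40.9 → 41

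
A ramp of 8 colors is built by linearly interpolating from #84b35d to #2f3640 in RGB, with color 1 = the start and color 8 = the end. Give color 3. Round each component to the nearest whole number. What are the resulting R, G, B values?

(108, 143, 85)

With 8 swatches and endpoints inclusive, swatch 3 sits at t = (3 − 1)/(8 − 1) = 2/7 ≈ 0.2857.
#84b35d → (132, 179, 93); #2f3640 → (47, 54, 64).
R = 132 + 0.2857 × (47 − 132) = 107.715 → 108
G = 179 + 0.2857 × (54 − 179) = 143.287 → 143
B = 93 + 0.2857 × (64 − 93) = 84.715 → 85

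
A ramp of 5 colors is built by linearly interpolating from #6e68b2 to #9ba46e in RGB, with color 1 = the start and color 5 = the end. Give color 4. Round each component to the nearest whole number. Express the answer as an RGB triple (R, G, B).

With 5 swatches and endpoints inclusive, swatch 4 sits at t = (4 − 1)/(5 − 1) = 3/4 ≈ 0.75.
#6e68b2 → (110, 104, 178); #9ba46e → (155, 164, 110).
R = 110 + 0.75 × (155 − 110) = 143.75 → 144
G = 104 + 0.75 × (164 − 104) = 149 → 149
B = 178 + 0.75 × (110 − 178) = 127 → 127

(144, 149, 127)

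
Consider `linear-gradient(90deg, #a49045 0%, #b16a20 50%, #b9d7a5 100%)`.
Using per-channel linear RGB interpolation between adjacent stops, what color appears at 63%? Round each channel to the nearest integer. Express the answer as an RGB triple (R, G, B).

63% lies between the 50% and 100% stops, so the local fraction is t = (63 − 50)/(100 − 50) = 13/50 ≈ 0.26.
#b16a20 → (177, 106, 32); #b9d7a5 → (185, 215, 165).
R = 177 + 0.26 × (185 − 177) = 179.08 → 179
G = 106 + 0.26 × (215 − 106) = 134.34 → 134
B = 32 + 0.26 × (165 − 32) = 66.58 → 67

(179, 134, 67)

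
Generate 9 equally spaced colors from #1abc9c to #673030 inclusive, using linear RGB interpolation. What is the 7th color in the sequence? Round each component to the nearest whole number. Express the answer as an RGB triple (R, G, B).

With 9 swatches and endpoints inclusive, swatch 7 sits at t = (7 − 1)/(9 − 1) = 6/8 ≈ 0.75.
#1abc9c → (26, 188, 156); #673030 → (103, 48, 48).
R = 26 + 0.75 × (103 − 26) = 83.75 → 84
G = 188 + 0.75 × (48 − 188) = 83 → 83
B = 156 + 0.75 × (48 − 156) = 75 → 75

(84, 83, 75)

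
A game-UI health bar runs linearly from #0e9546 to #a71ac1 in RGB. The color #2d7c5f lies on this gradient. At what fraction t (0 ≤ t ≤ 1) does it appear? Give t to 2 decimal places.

Invert the lerp on the R channel (largest span, 153): t = (45 − 14) / (167 − 14) = 31/153 = 0.20261.
Check on G: (124 − 149)/(26 − 149) = 0.2033 ✓

0.20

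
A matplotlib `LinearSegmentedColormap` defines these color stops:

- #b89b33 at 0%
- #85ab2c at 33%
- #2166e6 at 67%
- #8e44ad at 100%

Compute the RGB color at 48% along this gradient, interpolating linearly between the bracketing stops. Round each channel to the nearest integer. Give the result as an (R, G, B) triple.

(89, 141, 126)

48% lies between the 33% and 67% stops, so the local fraction is t = (48 − 33)/(67 − 33) = 15/34 ≈ 0.4412.
#85ab2c → (133, 171, 44); #2166e6 → (33, 102, 230).
R = 133 + 0.4412 × (33 − 133) = 88.88 → 89
G = 171 + 0.4412 × (102 − 171) = 140.557 → 141
B = 44 + 0.4412 × (230 − 44) = 126.063 → 126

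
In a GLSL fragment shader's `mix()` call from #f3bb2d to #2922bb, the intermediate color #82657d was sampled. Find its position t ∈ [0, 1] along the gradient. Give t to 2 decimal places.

Invert the lerp on the R channel (largest span, 202): t = (130 − 243) / (41 − 243) = -113/-202 = 0.55941.
Check on G: (101 − 187)/(34 − 187) = 0.5621 ✓

0.56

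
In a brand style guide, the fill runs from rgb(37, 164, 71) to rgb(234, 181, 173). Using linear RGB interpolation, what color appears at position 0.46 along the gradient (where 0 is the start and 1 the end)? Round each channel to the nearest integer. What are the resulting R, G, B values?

(128, 172, 118)

R = 37 + 0.46 × (234 − 37) = 37 + 0.46 × 197 = 127.62 → 128
G = 164 + 0.46 × (181 − 164) = 164 + 0.46 × 17 = 171.82 → 172
B = 71 + 0.46 × (173 − 71) = 71 + 0.46 × 102 = 117.92 → 118
So the blended color is (128, 172, 118), about #80ac76.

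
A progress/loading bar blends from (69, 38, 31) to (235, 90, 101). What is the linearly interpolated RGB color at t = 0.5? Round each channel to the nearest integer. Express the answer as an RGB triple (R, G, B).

(152, 64, 66)

R = 69 + 0.5 × (235 − 69) = 69 + 0.5 × 166 = 152 → 152
G = 38 + 0.5 × (90 − 38) = 38 + 0.5 × 52 = 64 → 64
B = 31 + 0.5 × (101 − 31) = 31 + 0.5 × 70 = 66 → 66
So the blended color is (152, 64, 66), about #984042.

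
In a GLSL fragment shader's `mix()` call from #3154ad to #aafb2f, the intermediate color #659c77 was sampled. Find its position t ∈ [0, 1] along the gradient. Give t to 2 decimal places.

Invert the lerp on the G channel (largest span, 167): t = (156 − 84) / (251 − 84) = 72/167 = 0.43114.
Check on R: (101 − 49)/(170 − 49) = 0.4298 ✓

0.43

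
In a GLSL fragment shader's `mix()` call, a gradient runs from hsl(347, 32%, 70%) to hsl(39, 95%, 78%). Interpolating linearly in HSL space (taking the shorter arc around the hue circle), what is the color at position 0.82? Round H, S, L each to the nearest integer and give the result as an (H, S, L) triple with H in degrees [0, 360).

Hue: 39 − 347 = -308°, but |-308| > 180 so the shorter arc goes the other way: Δh = -308 + 360 = 52°.
H = 347 + 0.82 × (52) = 389.64 → 390 → 390 mod 360 = 30°
S = 32 + 0.82 × (95 − 32) = 83.66 → 84%
L = 70 + 0.82 × (78 − 70) = 76.56 → 77%

(30, 84, 77)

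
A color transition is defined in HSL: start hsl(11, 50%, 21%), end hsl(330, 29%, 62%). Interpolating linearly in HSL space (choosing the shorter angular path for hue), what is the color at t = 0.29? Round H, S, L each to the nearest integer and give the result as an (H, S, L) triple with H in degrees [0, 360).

(359, 44, 33)

Hue: 330 − 11 = 319°, but |319| > 180 so the shorter arc goes the other way: Δh = 319 − 360 = -41°.
H = 11 + 0.29 × (-41) = -0.89 → -1 → -1 mod 360 = 359°
S = 50 + 0.29 × (29 − 50) = 43.91 → 44%
L = 21 + 0.29 × (62 − 21) = 32.89 → 33%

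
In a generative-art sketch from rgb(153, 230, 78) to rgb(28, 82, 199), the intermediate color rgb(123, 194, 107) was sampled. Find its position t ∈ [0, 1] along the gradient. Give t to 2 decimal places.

Invert the lerp on the G channel (largest span, 148): t = (194 − 230) / (82 − 230) = -36/-148 = 0.24324.
Check on R: (123 − 153)/(28 − 153) = 0.24 ✓

0.24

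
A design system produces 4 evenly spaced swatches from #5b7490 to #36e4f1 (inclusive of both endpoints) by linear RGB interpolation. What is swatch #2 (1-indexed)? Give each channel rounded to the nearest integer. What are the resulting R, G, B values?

With 4 swatches and endpoints inclusive, swatch 2 sits at t = (2 − 1)/(4 − 1) = 1/3 ≈ 0.3333.
#5b7490 → (91, 116, 144); #36e4f1 → (54, 228, 241).
R = 91 + 0.3333 × (54 − 91) = 78.668 → 79
G = 116 + 0.3333 × (228 − 116) = 153.33 → 153
B = 144 + 0.3333 × (241 − 144) = 176.33 → 176

(79, 153, 176)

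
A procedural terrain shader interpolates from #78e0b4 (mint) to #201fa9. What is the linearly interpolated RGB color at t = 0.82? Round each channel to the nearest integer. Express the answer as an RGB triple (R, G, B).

(48, 66, 171)

#78e0b4 → (120, 224, 180); #201fa9 → (32, 31, 169).
R = 120 + 0.82 × (32 − 120) = 120 + 0.82 × -88 = 47.84 → 48
G = 224 + 0.82 × (31 − 224) = 224 + 0.82 × -193 = 65.74 → 66
B = 180 + 0.82 × (169 − 180) = 180 + 0.82 × -11 = 170.98 → 171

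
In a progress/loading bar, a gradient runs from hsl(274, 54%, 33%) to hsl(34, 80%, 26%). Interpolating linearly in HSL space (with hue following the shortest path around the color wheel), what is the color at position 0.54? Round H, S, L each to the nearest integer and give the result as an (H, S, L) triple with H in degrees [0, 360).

(339, 68, 29)

Hue: 34 − 274 = -240°, but |-240| > 180 so the shorter arc goes the other way: Δh = -240 + 360 = 120°.
H = 274 + 0.54 × (120) = 338.8 → 339°
S = 54 + 0.54 × (80 − 54) = 68.04 → 68%
L = 33 + 0.54 × (26 − 33) = 29.22 → 29%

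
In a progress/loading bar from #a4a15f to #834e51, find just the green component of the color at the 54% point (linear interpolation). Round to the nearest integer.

G₁ = 161 (from #a4a15f), G₂ = 78 (from #834e51).
G = 161 + 0.54 × (78 − 161) = 116.18 → 116

116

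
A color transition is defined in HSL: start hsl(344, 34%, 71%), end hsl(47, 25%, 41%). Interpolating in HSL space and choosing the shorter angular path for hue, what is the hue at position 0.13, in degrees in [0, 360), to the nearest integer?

Hue: 47 − 344 = -297°, but |-297| > 180 so the shorter arc goes the other way: Δh = -297 + 360 = 63°.
H = 344 + 0.13 × (63) = 352.19 → 352°

352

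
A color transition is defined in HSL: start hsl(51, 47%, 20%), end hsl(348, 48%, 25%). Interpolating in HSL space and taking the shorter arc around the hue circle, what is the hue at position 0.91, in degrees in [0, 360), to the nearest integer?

354

Hue: 348 − 51 = 297°, but |297| > 180 so the shorter arc goes the other way: Δh = 297 − 360 = -63°.
H = 51 + 0.91 × (-63) = -6.33 → -6 → -6 mod 360 = 354°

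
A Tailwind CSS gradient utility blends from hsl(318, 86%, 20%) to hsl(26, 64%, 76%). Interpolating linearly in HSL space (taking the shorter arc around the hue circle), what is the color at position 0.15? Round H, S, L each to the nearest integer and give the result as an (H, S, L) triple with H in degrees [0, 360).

(328, 83, 28)

Hue: 26 − 318 = -292°, but |-292| > 180 so the shorter arc goes the other way: Δh = -292 + 360 = 68°.
H = 318 + 0.15 × (68) = 328.2 → 328°
S = 86 + 0.15 × (64 − 86) = 82.7 → 83%
L = 20 + 0.15 × (76 − 20) = 28.4 → 28%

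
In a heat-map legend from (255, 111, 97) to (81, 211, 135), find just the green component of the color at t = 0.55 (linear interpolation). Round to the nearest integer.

G = 111 + 0.55 × (211 − 111) = 166 → 166

166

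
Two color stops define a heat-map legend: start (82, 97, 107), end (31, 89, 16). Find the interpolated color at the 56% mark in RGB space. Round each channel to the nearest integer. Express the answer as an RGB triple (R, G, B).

56% corresponds to t = 0.56.
R = 82 + 0.56 × (31 − 82) = 82 + 0.56 × -51 = 53.44 → 53
G = 97 + 0.56 × (89 − 97) = 97 + 0.56 × -8 = 92.52 → 93
B = 107 + 0.56 × (16 − 107) = 107 + 0.56 × -91 = 56.04 → 56

(53, 93, 56)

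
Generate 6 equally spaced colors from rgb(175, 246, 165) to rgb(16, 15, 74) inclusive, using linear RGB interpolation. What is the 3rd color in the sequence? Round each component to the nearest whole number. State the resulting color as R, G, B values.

(111, 154, 129)

With 6 swatches and endpoints inclusive, swatch 3 sits at t = (3 − 1)/(6 − 1) = 2/5 ≈ 0.4.
R = 175 + 0.4 × (16 − 175) = 111.4 → 111
G = 246 + 0.4 × (15 − 246) = 153.6 → 154
B = 165 + 0.4 × (74 − 165) = 128.6 → 129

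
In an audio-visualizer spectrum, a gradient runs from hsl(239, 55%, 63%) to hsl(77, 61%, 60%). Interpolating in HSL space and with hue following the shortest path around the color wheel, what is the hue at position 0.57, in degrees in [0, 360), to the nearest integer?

Hue arc: Δh = 77 − 239 = -162° (|Δh| ≤ 180, already the shorter path).
H = 239 + 0.57 × (-162) = 146.66 → 147°

147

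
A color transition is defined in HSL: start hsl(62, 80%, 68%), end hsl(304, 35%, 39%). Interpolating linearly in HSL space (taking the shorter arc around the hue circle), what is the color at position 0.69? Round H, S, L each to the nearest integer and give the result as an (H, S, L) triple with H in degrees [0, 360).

(341, 49, 48)

Hue: 304 − 62 = 242°, but |242| > 180 so the shorter arc goes the other way: Δh = 242 − 360 = -118°.
H = 62 + 0.69 × (-118) = -19.42 → -19 → -19 mod 360 = 341°
S = 80 + 0.69 × (35 − 80) = 48.95 → 49%
L = 68 + 0.69 × (39 − 68) = 47.99 → 48%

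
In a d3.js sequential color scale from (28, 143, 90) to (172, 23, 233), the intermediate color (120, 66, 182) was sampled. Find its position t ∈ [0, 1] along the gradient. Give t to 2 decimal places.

Invert the lerp on the R channel (largest span, 144): t = (120 − 28) / (172 − 28) = 92/144 = 0.63889.
Check on G: (66 − 143)/(23 − 143) = 0.6417 ✓

0.64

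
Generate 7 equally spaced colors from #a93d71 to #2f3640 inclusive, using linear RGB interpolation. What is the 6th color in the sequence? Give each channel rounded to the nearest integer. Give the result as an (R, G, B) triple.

(67, 55, 72)

With 7 swatches and endpoints inclusive, swatch 6 sits at t = (6 − 1)/(7 − 1) = 5/6 ≈ 0.8333.
#a93d71 → (169, 61, 113); #2f3640 → (47, 54, 64).
R = 169 + 0.8333 × (47 − 169) = 67.337 → 67
G = 61 + 0.8333 × (54 − 61) = 55.167 → 55
B = 113 + 0.8333 × (64 − 113) = 72.168 → 72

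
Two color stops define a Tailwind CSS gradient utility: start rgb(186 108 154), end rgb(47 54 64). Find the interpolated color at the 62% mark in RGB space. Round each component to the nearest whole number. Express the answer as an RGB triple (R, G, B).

(100, 75, 98)

62% corresponds to t = 0.62.
R = 186 + 0.62 × (47 − 186) = 186 + 0.62 × -139 = 99.82 → 100
G = 108 + 0.62 × (54 − 108) = 108 + 0.62 × -54 = 74.52 → 75
B = 154 + 0.62 × (64 − 154) = 154 + 0.62 × -90 = 98.2 → 98
So the blended color is (100, 75, 98), about #644b62.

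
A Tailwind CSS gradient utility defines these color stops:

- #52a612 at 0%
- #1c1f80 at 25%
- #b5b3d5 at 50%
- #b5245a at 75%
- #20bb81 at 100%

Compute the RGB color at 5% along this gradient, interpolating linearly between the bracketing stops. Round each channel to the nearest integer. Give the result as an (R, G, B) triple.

5% lies between the 0% and 25% stops, so the local fraction is t = (5 − 0)/(25 − 0) = 5/25 ≈ 0.2.
#52a612 → (82, 166, 18); #1c1f80 → (28, 31, 128).
R = 82 + 0.2 × (28 − 82) = 71.2 → 71
G = 166 + 0.2 × (31 − 166) = 139 → 139
B = 18 + 0.2 × (128 − 18) = 40 → 40

(71, 139, 40)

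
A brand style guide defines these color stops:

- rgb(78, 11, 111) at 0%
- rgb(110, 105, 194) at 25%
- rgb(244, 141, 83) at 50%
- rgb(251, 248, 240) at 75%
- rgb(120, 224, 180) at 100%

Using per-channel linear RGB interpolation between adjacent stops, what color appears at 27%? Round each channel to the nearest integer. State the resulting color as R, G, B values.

27% lies between the 25% and 50% stops, so the local fraction is t = (27 − 25)/(50 − 25) = 2/25 ≈ 0.08.
R = 110 + 0.08 × (244 − 110) = 120.72 → 121
G = 105 + 0.08 × (141 − 105) = 107.88 → 108
B = 194 + 0.08 × (83 − 194) = 185.12 → 185

(121, 108, 185)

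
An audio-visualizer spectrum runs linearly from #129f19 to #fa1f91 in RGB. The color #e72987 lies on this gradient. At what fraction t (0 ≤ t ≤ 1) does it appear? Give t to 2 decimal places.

Invert the lerp on the R channel (largest span, 232): t = (231 − 18) / (250 − 18) = 213/232 = 0.9181.
Check on G: (41 − 159)/(31 − 159) = 0.9219 ✓

0.92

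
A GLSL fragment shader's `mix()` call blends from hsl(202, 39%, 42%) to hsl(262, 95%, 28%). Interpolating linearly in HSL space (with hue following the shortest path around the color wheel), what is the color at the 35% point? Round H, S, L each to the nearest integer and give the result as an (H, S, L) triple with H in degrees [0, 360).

(223, 59, 37)

Hue arc: Δh = 262 − 202 = 60° (|Δh| ≤ 180, already the shorter path).
H = 202 + 0.35 × (60) = 223 → 223°
S = 39 + 0.35 × (95 − 39) = 58.6 → 59%
L = 42 + 0.35 × (28 − 42) = 37.1 → 37%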